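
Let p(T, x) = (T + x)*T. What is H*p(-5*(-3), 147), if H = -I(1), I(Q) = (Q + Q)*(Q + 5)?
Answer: -29160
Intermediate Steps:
I(Q) = 2*Q*(5 + Q) (I(Q) = (2*Q)*(5 + Q) = 2*Q*(5 + Q))
p(T, x) = T*(T + x)
H = -12 (H = -2*(5 + 1) = -2*6 = -1*12 = -12)
H*p(-5*(-3), 147) = -12*(-5*(-3))*(-5*(-3) + 147) = -180*(15 + 147) = -180*162 = -12*2430 = -29160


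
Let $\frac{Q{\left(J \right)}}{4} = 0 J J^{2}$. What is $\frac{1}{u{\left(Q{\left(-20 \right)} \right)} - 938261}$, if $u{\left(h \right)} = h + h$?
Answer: $- \frac{1}{938261} \approx -1.0658 \cdot 10^{-6}$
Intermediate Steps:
$Q{\left(J \right)} = 0$ ($Q{\left(J \right)} = 4 \cdot 0 J J^{2} = 4 \cdot 0 J^{2} = 4 \cdot 0 = 0$)
$u{\left(h \right)} = 2 h$
$\frac{1}{u{\left(Q{\left(-20 \right)} \right)} - 938261} = \frac{1}{2 \cdot 0 - 938261} = \frac{1}{0 - 938261} = \frac{1}{-938261} = - \frac{1}{938261}$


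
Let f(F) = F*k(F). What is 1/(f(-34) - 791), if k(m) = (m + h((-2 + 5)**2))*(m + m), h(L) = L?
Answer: -1/58591 ≈ -1.7067e-5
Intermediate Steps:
k(m) = 2*m*(9 + m) (k(m) = (m + (-2 + 5)**2)*(m + m) = (m + 3**2)*(2*m) = (m + 9)*(2*m) = (9 + m)*(2*m) = 2*m*(9 + m))
f(F) = 2*F**2*(9 + F) (f(F) = F*(2*F*(9 + F)) = 2*F**2*(9 + F))
1/(f(-34) - 791) = 1/(2*(-34)**2*(9 - 34) - 791) = 1/(2*1156*(-25) - 791) = 1/(-57800 - 791) = 1/(-58591) = -1/58591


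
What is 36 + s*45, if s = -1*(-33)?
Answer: 1521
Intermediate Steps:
s = 33
36 + s*45 = 36 + 33*45 = 36 + 1485 = 1521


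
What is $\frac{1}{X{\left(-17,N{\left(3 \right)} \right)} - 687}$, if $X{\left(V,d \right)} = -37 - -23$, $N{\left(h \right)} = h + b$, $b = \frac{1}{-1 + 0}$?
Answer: $- \frac{1}{701} \approx -0.0014265$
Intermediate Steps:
$b = -1$ ($b = \frac{1}{-1} = -1$)
$N{\left(h \right)} = -1 + h$ ($N{\left(h \right)} = h - 1 = -1 + h$)
$X{\left(V,d \right)} = -14$ ($X{\left(V,d \right)} = -37 + 23 = -14$)
$\frac{1}{X{\left(-17,N{\left(3 \right)} \right)} - 687} = \frac{1}{-14 - 687} = \frac{1}{-701} = - \frac{1}{701}$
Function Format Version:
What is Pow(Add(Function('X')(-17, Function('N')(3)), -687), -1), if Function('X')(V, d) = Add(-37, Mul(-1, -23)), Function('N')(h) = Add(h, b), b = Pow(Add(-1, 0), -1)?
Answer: Rational(-1, 701) ≈ -0.0014265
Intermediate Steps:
b = -1 (b = Pow(-1, -1) = -1)
Function('N')(h) = Add(-1, h) (Function('N')(h) = Add(h, -1) = Add(-1, h))
Function('X')(V, d) = -14 (Function('X')(V, d) = Add(-37, 23) = -14)
Pow(Add(Function('X')(-17, Function('N')(3)), -687), -1) = Pow(Add(-14, -687), -1) = Pow(-701, -1) = Rational(-1, 701)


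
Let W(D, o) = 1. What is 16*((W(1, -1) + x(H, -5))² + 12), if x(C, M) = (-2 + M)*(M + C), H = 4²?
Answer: 92608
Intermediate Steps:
H = 16
x(C, M) = (-2 + M)*(C + M)
16*((W(1, -1) + x(H, -5))² + 12) = 16*((1 + ((-5)² - 2*16 - 2*(-5) + 16*(-5)))² + 12) = 16*((1 + (25 - 32 + 10 - 80))² + 12) = 16*((1 - 77)² + 12) = 16*((-76)² + 12) = 16*(5776 + 12) = 16*5788 = 92608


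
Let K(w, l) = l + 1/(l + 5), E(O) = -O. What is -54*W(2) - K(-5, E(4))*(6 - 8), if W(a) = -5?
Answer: 264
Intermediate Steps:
K(w, l) = l + 1/(5 + l)
-54*W(2) - K(-5, E(4))*(6 - 8) = -54*(-5) - (1 + (-1*4)² + 5*(-1*4))/(5 - 1*4)*(6 - 8) = 270 - (1 + (-4)² + 5*(-4))/(5 - 4)*(-2) = 270 - (1 + 16 - 20)/1*(-2) = 270 - 1*(-3)*(-2) = 270 - (-3)*(-2) = 270 - 1*6 = 270 - 6 = 264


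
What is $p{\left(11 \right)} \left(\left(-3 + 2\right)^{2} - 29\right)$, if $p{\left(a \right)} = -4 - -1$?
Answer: $84$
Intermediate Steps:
$p{\left(a \right)} = -3$ ($p{\left(a \right)} = -4 + 1 = -3$)
$p{\left(11 \right)} \left(\left(-3 + 2\right)^{2} - 29\right) = - 3 \left(\left(-3 + 2\right)^{2} - 29\right) = - 3 \left(\left(-1\right)^{2} - 29\right) = - 3 \left(1 - 29\right) = \left(-3\right) \left(-28\right) = 84$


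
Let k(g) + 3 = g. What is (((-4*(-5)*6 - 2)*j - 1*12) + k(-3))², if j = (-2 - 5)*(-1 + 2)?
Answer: 712336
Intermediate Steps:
j = -7 (j = -7*1 = -7)
k(g) = -3 + g
(((-4*(-5)*6 - 2)*j - 1*12) + k(-3))² = (((-4*(-5)*6 - 2)*(-7) - 1*12) + (-3 - 3))² = (((20*6 - 2)*(-7) - 12) - 6)² = (((120 - 2)*(-7) - 12) - 6)² = ((118*(-7) - 12) - 6)² = ((-826 - 12) - 6)² = (-838 - 6)² = (-844)² = 712336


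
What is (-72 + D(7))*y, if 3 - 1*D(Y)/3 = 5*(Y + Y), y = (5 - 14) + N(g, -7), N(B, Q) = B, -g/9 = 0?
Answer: 2457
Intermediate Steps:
g = 0 (g = -9*0 = 0)
y = -9 (y = (5 - 14) + 0 = -9 + 0 = -9)
D(Y) = 9 - 30*Y (D(Y) = 9 - 15*(Y + Y) = 9 - 15*2*Y = 9 - 30*Y)
(-72 + D(7))*y = (-72 + (9 - 30*7))*(-9) = (-72 + (9 - 210))*(-9) = (-72 - 201)*(-9) = -273*(-9) = 2457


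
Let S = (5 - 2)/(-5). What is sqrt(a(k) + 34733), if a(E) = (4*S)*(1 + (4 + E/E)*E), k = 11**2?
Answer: sqrt(831965)/5 ≈ 182.42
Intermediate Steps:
k = 121
S = -3/5 (S = 3*(-1/5) = -3/5 ≈ -0.60000)
a(E) = -12/5 - 12*E (a(E) = (4*(-3/5))*(1 + (4 + E/E)*E) = -12*(1 + (4 + 1)*E)/5 = -12*(1 + 5*E)/5 = -12/5 - 12*E)
sqrt(a(k) + 34733) = sqrt((-12/5 - 12*121) + 34733) = sqrt((-12/5 - 1452) + 34733) = sqrt(-7272/5 + 34733) = sqrt(166393/5) = sqrt(831965)/5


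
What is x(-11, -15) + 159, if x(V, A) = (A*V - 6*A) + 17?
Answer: 431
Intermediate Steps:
x(V, A) = 17 - 6*A + A*V (x(V, A) = (-6*A + A*V) + 17 = 17 - 6*A + A*V)
x(-11, -15) + 159 = (17 - 6*(-15) - 15*(-11)) + 159 = (17 + 90 + 165) + 159 = 272 + 159 = 431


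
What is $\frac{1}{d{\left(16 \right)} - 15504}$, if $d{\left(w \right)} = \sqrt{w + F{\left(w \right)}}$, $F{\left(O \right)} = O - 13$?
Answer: $- \frac{816}{12651263} - \frac{\sqrt{19}}{240373997} \approx -6.4518 \cdot 10^{-5}$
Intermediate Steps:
$F{\left(O \right)} = -13 + O$
$d{\left(w \right)} = \sqrt{-13 + 2 w}$ ($d{\left(w \right)} = \sqrt{w + \left(-13 + w\right)} = \sqrt{-13 + 2 w}$)
$\frac{1}{d{\left(16 \right)} - 15504} = \frac{1}{\sqrt{-13 + 2 \cdot 16} - 15504} = \frac{1}{\sqrt{-13 + 32} - 15504} = \frac{1}{\sqrt{19} - 15504} = \frac{1}{-15504 + \sqrt{19}}$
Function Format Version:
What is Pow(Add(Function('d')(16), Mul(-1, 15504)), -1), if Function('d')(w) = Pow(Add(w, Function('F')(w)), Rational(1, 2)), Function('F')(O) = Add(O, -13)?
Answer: Add(Rational(-816, 12651263), Mul(Rational(-1, 240373997), Pow(19, Rational(1, 2)))) ≈ -6.4518e-5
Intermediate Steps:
Function('F')(O) = Add(-13, O)
Function('d')(w) = Pow(Add(-13, Mul(2, w)), Rational(1, 2)) (Function('d')(w) = Pow(Add(w, Add(-13, w)), Rational(1, 2)) = Pow(Add(-13, Mul(2, w)), Rational(1, 2)))
Pow(Add(Function('d')(16), Mul(-1, 15504)), -1) = Pow(Add(Pow(Add(-13, Mul(2, 16)), Rational(1, 2)), Mul(-1, 15504)), -1) = Pow(Add(Pow(Add(-13, 32), Rational(1, 2)), -15504), -1) = Pow(Add(Pow(19, Rational(1, 2)), -15504), -1) = Pow(Add(-15504, Pow(19, Rational(1, 2))), -1)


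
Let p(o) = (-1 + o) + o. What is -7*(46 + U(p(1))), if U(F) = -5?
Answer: -287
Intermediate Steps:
p(o) = -1 + 2*o
-7*(46 + U(p(1))) = -7*(46 - 5) = -7*41 = -287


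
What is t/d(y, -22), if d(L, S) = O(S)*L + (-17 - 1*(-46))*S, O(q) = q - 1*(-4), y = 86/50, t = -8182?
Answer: 102275/8362 ≈ 12.231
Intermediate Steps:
y = 43/25 (y = 86*(1/50) = 43/25 ≈ 1.7200)
O(q) = 4 + q (O(q) = q + 4 = 4 + q)
d(L, S) = 29*S + L*(4 + S) (d(L, S) = (4 + S)*L + (-17 - 1*(-46))*S = L*(4 + S) + (-17 + 46)*S = L*(4 + S) + 29*S = 29*S + L*(4 + S))
t/d(y, -22) = -8182/(29*(-22) + 43*(4 - 22)/25) = -8182/(-638 + (43/25)*(-18)) = -8182/(-638 - 774/25) = -8182/(-16724/25) = -8182*(-25/16724) = 102275/8362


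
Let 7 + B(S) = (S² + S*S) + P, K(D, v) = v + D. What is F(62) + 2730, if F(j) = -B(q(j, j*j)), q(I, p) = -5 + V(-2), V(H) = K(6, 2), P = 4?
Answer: 2715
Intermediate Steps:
K(D, v) = D + v
V(H) = 8 (V(H) = 6 + 2 = 8)
q(I, p) = 3 (q(I, p) = -5 + 8 = 3)
B(S) = -3 + 2*S² (B(S) = -7 + ((S² + S*S) + 4) = -7 + ((S² + S²) + 4) = -7 + (2*S² + 4) = -7 + (4 + 2*S²) = -3 + 2*S²)
F(j) = -15 (F(j) = -(-3 + 2*3²) = -(-3 + 2*9) = -(-3 + 18) = -1*15 = -15)
F(62) + 2730 = -15 + 2730 = 2715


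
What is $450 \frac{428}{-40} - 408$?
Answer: $-5223$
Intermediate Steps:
$450 \frac{428}{-40} - 408 = 450 \cdot 428 \left(- \frac{1}{40}\right) - 408 = 450 \left(- \frac{107}{10}\right) - 408 = -4815 - 408 = -5223$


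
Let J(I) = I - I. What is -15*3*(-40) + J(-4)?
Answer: 1800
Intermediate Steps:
J(I) = 0
-15*3*(-40) + J(-4) = -15*3*(-40) + 0 = -45*(-40) + 0 = 1800 + 0 = 1800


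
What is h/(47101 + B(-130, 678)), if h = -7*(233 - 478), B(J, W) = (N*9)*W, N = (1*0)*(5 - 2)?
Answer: 1715/47101 ≈ 0.036411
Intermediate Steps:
N = 0 (N = 0*3 = 0)
B(J, W) = 0 (B(J, W) = (0*9)*W = 0*W = 0)
h = 1715 (h = -7*(-245) = 1715)
h/(47101 + B(-130, 678)) = 1715/(47101 + 0) = 1715/47101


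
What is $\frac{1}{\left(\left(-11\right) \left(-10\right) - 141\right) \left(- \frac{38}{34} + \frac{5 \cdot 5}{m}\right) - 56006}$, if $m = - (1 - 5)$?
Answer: $- \frac{68}{3819227} \approx -1.7805 \cdot 10^{-5}$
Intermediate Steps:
$m = 4$ ($m = \left(-1\right) \left(-4\right) = 4$)
$\frac{1}{\left(\left(-11\right) \left(-10\right) - 141\right) \left(- \frac{38}{34} + \frac{5 \cdot 5}{m}\right) - 56006} = \frac{1}{\left(\left(-11\right) \left(-10\right) - 141\right) \left(- \frac{38}{34} + \frac{5 \cdot 5}{4}\right) - 56006} = \frac{1}{\left(110 - 141\right) \left(\left(-38\right) \frac{1}{34} + 25 \cdot \frac{1}{4}\right) - 56006} = \frac{1}{- 31 \left(- \frac{19}{17} + \frac{25}{4}\right) - 56006} = \frac{1}{\left(-31\right) \frac{349}{68} - 56006} = \frac{1}{- \frac{10819}{68} - 56006} = \frac{1}{- \frac{3819227}{68}} = - \frac{68}{3819227}$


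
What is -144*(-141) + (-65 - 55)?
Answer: 20184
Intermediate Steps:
-144*(-141) + (-65 - 55) = 20304 - 120 = 20184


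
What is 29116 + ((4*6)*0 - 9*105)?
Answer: 28171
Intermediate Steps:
29116 + ((4*6)*0 - 9*105) = 29116 + (24*0 - 945) = 29116 + (0 - 945) = 29116 - 945 = 28171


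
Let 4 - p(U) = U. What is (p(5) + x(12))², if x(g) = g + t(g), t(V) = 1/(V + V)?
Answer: 70225/576 ≈ 121.92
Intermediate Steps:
p(U) = 4 - U
t(V) = 1/(2*V)
x(g) = g + 1/(2*g)
(p(5) + x(12))² = ((4 - 1*5) + (12 + (½)/12))² = ((4 - 5) + (12 + (½)*(1/12)))² = (-1 + (12 + 1/24))² = (-1 + 289/24)² = (265/24)² = 70225/576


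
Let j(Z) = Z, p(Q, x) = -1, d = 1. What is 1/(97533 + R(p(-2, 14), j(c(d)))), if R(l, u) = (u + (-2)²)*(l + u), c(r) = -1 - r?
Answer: 1/97527 ≈ 1.0254e-5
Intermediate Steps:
R(l, u) = (4 + u)*(l + u) (R(l, u) = (u + 4)*(l + u) = (4 + u)*(l + u))
1/(97533 + R(p(-2, 14), j(c(d)))) = 1/(97533 + ((-1 - 1*1)² + 4*(-1) + 4*(-1 - 1*1) - (-1 - 1*1))) = 1/(97533 + ((-1 - 1)² - 4 + 4*(-1 - 1) - (-1 - 1))) = 1/(97533 + ((-2)² - 4 + 4*(-2) - 1*(-2))) = 1/(97533 + (4 - 4 - 8 + 2)) = 1/(97533 - 6) = 1/97527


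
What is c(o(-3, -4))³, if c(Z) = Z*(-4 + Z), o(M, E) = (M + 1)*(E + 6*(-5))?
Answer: 82426462208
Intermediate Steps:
o(M, E) = (1 + M)*(-30 + E) (o(M, E) = (1 + M)*(E - 30) = (1 + M)*(-30 + E))
c(o(-3, -4))³ = ((-30 - 4 - 30*(-3) - 4*(-3))*(-4 + (-30 - 4 - 30*(-3) - 4*(-3))))³ = ((-30 - 4 + 90 + 12)*(-4 + (-30 - 4 + 90 + 12)))³ = (68*(-4 + 68))³ = (68*64)³ = 4352³ = 82426462208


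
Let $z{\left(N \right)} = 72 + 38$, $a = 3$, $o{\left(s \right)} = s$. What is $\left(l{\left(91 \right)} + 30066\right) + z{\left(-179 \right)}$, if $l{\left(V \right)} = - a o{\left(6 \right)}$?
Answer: $30158$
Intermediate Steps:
$z{\left(N \right)} = 110$
$l{\left(V \right)} = -18$ ($l{\left(V \right)} = \left(-1\right) 3 \cdot 6 = \left(-3\right) 6 = -18$)
$\left(l{\left(91 \right)} + 30066\right) + z{\left(-179 \right)} = \left(-18 + 30066\right) + 110 = 30048 + 110 = 30158$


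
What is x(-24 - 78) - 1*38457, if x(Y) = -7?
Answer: -38464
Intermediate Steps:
x(-24 - 78) - 1*38457 = -7 - 1*38457 = -7 - 38457 = -38464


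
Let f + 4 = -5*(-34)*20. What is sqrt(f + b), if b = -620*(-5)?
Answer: 4*sqrt(406) ≈ 80.598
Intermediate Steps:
f = 3396 (f = -4 - 5*(-34)*20 = -4 + 170*20 = -4 + 3400 = 3396)
b = 3100
sqrt(f + b) = sqrt(3396 + 3100) = sqrt(6496) = 4*sqrt(406)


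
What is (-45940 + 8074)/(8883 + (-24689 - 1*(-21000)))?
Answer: -18933/2597 ≈ -7.2903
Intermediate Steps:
(-45940 + 8074)/(8883 + (-24689 - 1*(-21000))) = -37866/(8883 + (-24689 + 21000)) = -37866/(8883 - 3689) = -37866/5194 = -37866*1/5194 = -18933/2597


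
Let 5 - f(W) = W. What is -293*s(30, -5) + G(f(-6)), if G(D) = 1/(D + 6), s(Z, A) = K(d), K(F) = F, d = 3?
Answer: -14942/17 ≈ -878.94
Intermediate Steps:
s(Z, A) = 3
f(W) = 5 - W
G(D) = 1/(6 + D)
-293*s(30, -5) + G(f(-6)) = -293*3 + 1/(6 + (5 - 1*(-6))) = -879 + 1/(6 + (5 + 6)) = -879 + 1/(6 + 11) = -879 + 1/17 = -14942/17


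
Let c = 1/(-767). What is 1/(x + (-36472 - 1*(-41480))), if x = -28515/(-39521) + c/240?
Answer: 7275025680/36438577607119 ≈ 0.00019965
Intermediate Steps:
c = -1/767 ≈ -0.0013038
x = 5249001679/7275025680 (x = -28515/(-39521) - 1/767/240 = -28515*(-1/39521) - 1/767*1/240 = 28515/39521 - 1/184080 = 5249001679/7275025680 ≈ 0.72151)
1/(x + (-36472 - 1*(-41480))) = 1/(5249001679/7275025680 + (-36472 - 1*(-41480))) = 1/(5249001679/7275025680 + (-36472 + 41480)) = 1/(5249001679/7275025680 + 5008) = 1/(36438577607119/7275025680) = 7275025680/36438577607119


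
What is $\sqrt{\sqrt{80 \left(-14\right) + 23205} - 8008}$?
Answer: $\sqrt{-8008 + \sqrt{22085}} \approx 88.653 i$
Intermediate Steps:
$\sqrt{\sqrt{80 \left(-14\right) + 23205} - 8008} = \sqrt{\sqrt{-1120 + 23205} - 8008} = \sqrt{\sqrt{22085} - 8008} = \sqrt{-8008 + \sqrt{22085}}$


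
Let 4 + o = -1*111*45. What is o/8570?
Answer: -4999/8570 ≈ -0.58331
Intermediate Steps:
o = -4999 (o = -4 - 1*111*45 = -4 - 111*45 = -4 - 4995 = -4999)
o/8570 = -4999/8570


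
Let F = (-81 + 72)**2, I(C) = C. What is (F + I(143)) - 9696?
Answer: -9472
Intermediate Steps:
F = 81 (F = (-9)**2 = 81)
(F + I(143)) - 9696 = (81 + 143) - 9696 = 224 - 9696 = -9472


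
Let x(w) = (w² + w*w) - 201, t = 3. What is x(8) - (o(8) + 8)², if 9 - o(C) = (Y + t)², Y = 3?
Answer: -434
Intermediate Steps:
o(C) = -27 (o(C) = 9 - (3 + 3)² = 9 - 1*6² = 9 - 1*36 = 9 - 36 = -27)
x(w) = -201 + 2*w² (x(w) = (w² + w²) - 201 = 2*w² - 201 = -201 + 2*w²)
x(8) - (o(8) + 8)² = (-201 + 2*8²) - (-27 + 8)² = (-201 + 2*64) - 1*(-19)² = (-201 + 128) - 1*361 = -73 - 361 = -434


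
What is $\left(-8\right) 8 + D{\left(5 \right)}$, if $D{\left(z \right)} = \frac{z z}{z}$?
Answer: $-59$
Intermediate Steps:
$D{\left(z \right)} = z$ ($D{\left(z \right)} = \frac{z^{2}}{z} = z$)
$\left(-8\right) 8 + D{\left(5 \right)} = \left(-8\right) 8 + 5 = -64 + 5 = -59$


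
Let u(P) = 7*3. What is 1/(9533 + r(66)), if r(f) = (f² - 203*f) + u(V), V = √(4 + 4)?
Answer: 1/512 ≈ 0.0019531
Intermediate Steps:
V = 2*√2 (V = √8 = 2*√2 ≈ 2.8284)
u(P) = 21
r(f) = 21 + f² - 203*f (r(f) = (f² - 203*f) + 21 = 21 + f² - 203*f)
1/(9533 + r(66)) = 1/(9533 + (21 + 66² - 203*66)) = 1/(9533 + (21 + 4356 - 13398)) = 1/(9533 - 9021) = 1/512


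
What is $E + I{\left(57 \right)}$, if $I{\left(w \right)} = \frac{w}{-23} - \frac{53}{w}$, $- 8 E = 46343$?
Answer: $- \frac{60791417}{10488} \approx -5796.3$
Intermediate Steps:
$E = - \frac{46343}{8}$ ($E = \left(- \frac{1}{8}\right) 46343 = - \frac{46343}{8} \approx -5792.9$)
$I{\left(w \right)} = - \frac{53}{w} - \frac{w}{23}$ ($I{\left(w \right)} = w \left(- \frac{1}{23}\right) - \frac{53}{w} = - \frac{w}{23} - \frac{53}{w} = - \frac{53}{w} - \frac{w}{23}$)
$E + I{\left(57 \right)} = - \frac{46343}{8} - \left(\frac{57}{23} + \frac{53}{57}\right) = - \frac{46343}{8} - \frac{4468}{1311} = - \frac{60791417}{10488}$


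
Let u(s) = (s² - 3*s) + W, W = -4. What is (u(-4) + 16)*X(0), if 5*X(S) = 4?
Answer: 32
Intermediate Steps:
X(S) = ⅘ (X(S) = (⅕)*4 = ⅘)
u(s) = -4 + s² - 3*s (u(s) = (s² - 3*s) - 4 = -4 + s² - 3*s)
(u(-4) + 16)*X(0) = ((-4 + (-4)² - 3*(-4)) + 16)*(⅘) = ((-4 + 16 + 12) + 16)*(⅘) = (24 + 16)*(⅘) = 40*(⅘) = 32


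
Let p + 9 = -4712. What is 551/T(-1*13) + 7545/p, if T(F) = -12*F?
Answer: 1424251/736476 ≈ 1.9339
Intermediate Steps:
p = -4721 (p = -9 - 4712 = -4721)
551/T(-1*13) + 7545/p = 551/((-(-12)*13)) + 7545/(-4721) = 551/((-12*(-13))) + 7545*(-1/4721) = 551/156 - 7545/4721 = 1424251/736476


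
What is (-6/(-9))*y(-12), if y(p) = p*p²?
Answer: -1152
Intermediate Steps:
y(p) = p³
(-6/(-9))*y(-12) = -6/(-9)*(-12)³ = -6*(-⅑)*(-1728) = (⅔)*(-1728) = -1152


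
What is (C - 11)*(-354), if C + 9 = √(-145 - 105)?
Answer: 7080 - 1770*I*√10 ≈ 7080.0 - 5597.2*I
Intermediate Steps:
C = -9 + 5*I*√10 (C = -9 + √(-145 - 105) = -9 + √(-250) = -9 + 5*I*√10 ≈ -9.0 + 15.811*I)
(C - 11)*(-354) = ((-9 + 5*I*√10) - 11)*(-354) = (-20 + 5*I*√10)*(-354) = 7080 - 1770*I*√10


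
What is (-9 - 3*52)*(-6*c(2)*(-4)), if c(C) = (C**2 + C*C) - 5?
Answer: -11880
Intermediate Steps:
c(C) = -5 + 2*C**2 (c(C) = (C**2 + C**2) - 5 = 2*C**2 - 5 = -5 + 2*C**2)
(-9 - 3*52)*(-6*c(2)*(-4)) = (-9 - 3*52)*(-6*(-5 + 2*2**2)*(-4)) = (-9 - 156)*(-6*(-5 + 2*4)*(-4)) = -165*(-6*(-5 + 8))*(-4) = -165*(-6*3)*(-4) = -(-2970)*(-4) = -165*72 = -11880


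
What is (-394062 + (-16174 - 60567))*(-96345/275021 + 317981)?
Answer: -41172360879393568/275021 ≈ -1.4971e+11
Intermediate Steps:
(-394062 + (-16174 - 60567))*(-96345/275021 + 317981) = (-394062 - 76741)*(-96345*1/275021 + 317981) = -470803*(-96345/275021 + 317981) = -470803*87451356256/275021 = -41172360879393568/275021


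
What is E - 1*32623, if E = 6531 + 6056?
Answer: -20036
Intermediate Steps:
E = 12587
E - 1*32623 = 12587 - 1*32623 = 12587 - 32623 = -20036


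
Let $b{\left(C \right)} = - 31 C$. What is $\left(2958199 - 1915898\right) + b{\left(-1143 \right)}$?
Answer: $1077734$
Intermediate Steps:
$\left(2958199 - 1915898\right) + b{\left(-1143 \right)} = \left(2958199 - 1915898\right) - -35433 = 1042301 + 35433 = 1077734$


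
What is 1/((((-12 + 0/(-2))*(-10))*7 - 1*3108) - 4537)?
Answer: -1/6805 ≈ -0.00014695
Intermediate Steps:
1/((((-12 + 0/(-2))*(-10))*7 - 1*3108) - 4537) = 1/((((-12 + 0*(-½))*(-10))*7 - 3108) - 4537) = 1/((((-12 + 0)*(-10))*7 - 3108) - 4537) = 1/((-12*(-10)*7 - 3108) - 4537) = 1/((120*7 - 3108) - 4537) = 1/((840 - 3108) - 4537) = 1/(-2268 - 4537) = 1/(-6805) = -1/6805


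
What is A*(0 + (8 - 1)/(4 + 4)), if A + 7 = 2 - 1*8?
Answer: -91/8 ≈ -11.375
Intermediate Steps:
A = -13 (A = -7 + (2 - 1*8) = -7 + (2 - 8) = -7 - 6 = -13)
A*(0 + (8 - 1)/(4 + 4)) = -13*(0 + (8 - 1)/(4 + 4)) = -13*(0 + 7/8) = -13*7/8 = -91/8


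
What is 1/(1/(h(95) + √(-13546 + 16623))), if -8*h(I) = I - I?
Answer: √3077 ≈ 55.471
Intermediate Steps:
h(I) = 0 (h(I) = -(I - I)/8 = -⅛*0 = 0)
1/(1/(h(95) + √(-13546 + 16623))) = 1/(1/(0 + √(-13546 + 16623))) = 1/(1/(0 + √3077)) = 1/(1/(√3077)) = 1/(√3077/3077) = √3077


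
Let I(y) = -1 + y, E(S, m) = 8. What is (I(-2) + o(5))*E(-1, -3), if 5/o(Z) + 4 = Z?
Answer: 16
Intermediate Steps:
o(Z) = 5/(-4 + Z)
(I(-2) + o(5))*E(-1, -3) = ((-1 - 2) + 5/(-4 + 5))*8 = (-3 + 5/1)*8 = (-3 + 5*1)*8 = (-3 + 5)*8 = 2*8 = 16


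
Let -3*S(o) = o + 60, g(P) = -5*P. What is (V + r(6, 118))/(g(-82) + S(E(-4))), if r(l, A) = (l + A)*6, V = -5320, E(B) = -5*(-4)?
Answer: -6864/575 ≈ -11.937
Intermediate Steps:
E(B) = 20
r(l, A) = 6*A + 6*l (r(l, A) = (A + l)*6 = 6*A + 6*l)
S(o) = -20 - o/3 (S(o) = -(o + 60)/3 = -(60 + o)/3 = -20 - o/3)
(V + r(6, 118))/(g(-82) + S(E(-4))) = (-5320 + (6*118 + 6*6))/(-5*(-82) + (-20 - ⅓*20)) = (-5320 + (708 + 36))/(410 + (-20 - 20/3)) = (-5320 + 744)/(410 - 80/3) = -4576/1150/3 = -4576*3/1150 = -6864/575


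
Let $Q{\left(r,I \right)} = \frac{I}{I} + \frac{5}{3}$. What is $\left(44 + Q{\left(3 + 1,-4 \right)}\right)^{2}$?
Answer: $\frac{19600}{9} \approx 2177.8$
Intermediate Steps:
$Q{\left(r,I \right)} = \frac{8}{3}$ ($Q{\left(r,I \right)} = 1 + 5 \cdot \frac{1}{3} = 1 + \frac{5}{3} = \frac{8}{3}$)
$\left(44 + Q{\left(3 + 1,-4 \right)}\right)^{2} = \left(44 + \frac{8}{3}\right)^{2} = \left(\frac{140}{3}\right)^{2} = \frac{19600}{9}$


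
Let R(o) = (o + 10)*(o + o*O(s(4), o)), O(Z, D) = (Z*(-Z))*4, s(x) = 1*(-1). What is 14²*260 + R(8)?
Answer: 50528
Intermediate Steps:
s(x) = -1
O(Z, D) = -4*Z² (O(Z, D) = -Z²*4 = -4*Z²)
R(o) = -3*o*(10 + o) (R(o) = (o + 10)*(o + o*(-4*(-1)²)) = (10 + o)*(o + o*(-4*1)) = (10 + o)*(o + o*(-4)) = (10 + o)*(o - 4*o) = (10 + o)*(-3*o) = -3*o*(10 + o))
14²*260 + R(8) = 14²*260 + 3*8*(-10 - 1*8) = 196*260 + 3*8*(-10 - 8) = 50960 + 3*8*(-18) = 50960 - 432 = 50528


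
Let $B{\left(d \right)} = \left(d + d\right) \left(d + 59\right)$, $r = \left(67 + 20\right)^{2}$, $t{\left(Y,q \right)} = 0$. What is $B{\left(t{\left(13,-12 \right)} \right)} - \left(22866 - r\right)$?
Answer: $-15297$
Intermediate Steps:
$r = 7569$ ($r = 87^{2} = 7569$)
$B{\left(d \right)} = 2 d \left(59 + d\right)$
$B{\left(t{\left(13,-12 \right)} \right)} - \left(22866 - r\right) = 2 \cdot 0 \left(59 + 0\right) - \left(22866 - 7569\right) = 2 \cdot 0 \cdot 59 - \left(22866 - 7569\right) = 0 - 15297 = -15297$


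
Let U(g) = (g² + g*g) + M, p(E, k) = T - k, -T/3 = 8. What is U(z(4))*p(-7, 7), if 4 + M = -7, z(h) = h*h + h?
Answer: -24459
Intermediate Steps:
T = -24 (T = -3*8 = -24)
z(h) = h + h² (z(h) = h² + h = h + h²)
M = -11 (M = -4 - 7 = -11)
p(E, k) = -24 - k
U(g) = -11 + 2*g² (U(g) = (g² + g*g) - 11 = (g² + g²) - 11 = 2*g² - 11 = -11 + 2*g²)
U(z(4))*p(-7, 7) = (-11 + 2*(4*(1 + 4))²)*(-24 - 1*7) = (-11 + 2*(4*5)²)*(-24 - 7) = (-11 + 2*20²)*(-31) = (-11 + 2*400)*(-31) = (-11 + 800)*(-31) = 789*(-31) = -24459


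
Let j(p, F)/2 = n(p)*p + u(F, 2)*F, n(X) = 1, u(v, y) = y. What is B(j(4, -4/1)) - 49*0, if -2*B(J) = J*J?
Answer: -32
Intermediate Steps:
j(p, F) = 2*p + 4*F (j(p, F) = 2*(1*p + 2*F) = 2*(p + 2*F) = 2*p + 4*F)
B(J) = -J**2/2 (B(J) = -J*J/2 = -J**2/2)
B(j(4, -4/1)) - 49*0 = -(2*4 + 4*(-4/1))**2/2 - 49*0 = -(8 + 4*(-4*1))**2/2 + 0 = -(8 + 4*(-4))**2/2 + 0 = -(8 - 16)**2/2 + 0 = -1/2*(-8)**2 + 0 = -1/2*64 + 0 = -32 + 0 = -32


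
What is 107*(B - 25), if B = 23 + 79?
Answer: 8239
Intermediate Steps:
B = 102
107*(B - 25) = 107*(102 - 25) = 107*77 = 8239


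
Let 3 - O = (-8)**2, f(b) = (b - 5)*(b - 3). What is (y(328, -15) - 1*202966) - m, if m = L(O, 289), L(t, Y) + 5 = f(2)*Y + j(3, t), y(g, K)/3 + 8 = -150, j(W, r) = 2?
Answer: -204304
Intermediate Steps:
f(b) = (-5 + b)*(-3 + b)
y(g, K) = -474 (y(g, K) = -24 + 3*(-150) = -24 - 450 = -474)
O = -61 (O = 3 - 1*(-8)**2 = 3 - 1*64 = 3 - 64 = -61)
L(t, Y) = -3 + 3*Y (L(t, Y) = -5 + ((15 + 2**2 - 8*2)*Y + 2) = -5 + ((15 + 4 - 16)*Y + 2) = -5 + (3*Y + 2) = -5 + (2 + 3*Y) = -3 + 3*Y)
m = 864 (m = -3 + 3*289 = -3 + 867 = 864)
(y(328, -15) - 1*202966) - m = (-474 - 1*202966) - 1*864 = (-474 - 202966) - 864 = -203440 - 864 = -204304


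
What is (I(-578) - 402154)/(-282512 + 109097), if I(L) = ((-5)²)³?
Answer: 11713/5255 ≈ 2.2289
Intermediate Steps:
I(L) = 15625 (I(L) = 25³ = 15625)
(I(-578) - 402154)/(-282512 + 109097) = (15625 - 402154)/(-282512 + 109097) = -386529/(-173415) = -386529*(-1/173415) = 11713/5255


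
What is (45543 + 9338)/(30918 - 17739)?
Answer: 54881/13179 ≈ 4.1643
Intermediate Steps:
(45543 + 9338)/(30918 - 17739) = 54881/13179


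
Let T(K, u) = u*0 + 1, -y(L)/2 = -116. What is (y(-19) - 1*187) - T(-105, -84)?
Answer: 44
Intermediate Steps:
y(L) = 232 (y(L) = -2*(-116) = 232)
T(K, u) = 1 (T(K, u) = 0 + 1 = 1)
(y(-19) - 1*187) - T(-105, -84) = (232 - 1*187) - 1*1 = (232 - 187) - 1 = 45 - 1 = 44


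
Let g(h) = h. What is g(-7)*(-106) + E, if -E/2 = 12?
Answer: 718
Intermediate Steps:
E = -24 (E = -2*12 = -24)
g(-7)*(-106) + E = -7*(-106) - 24 = 742 - 24 = 718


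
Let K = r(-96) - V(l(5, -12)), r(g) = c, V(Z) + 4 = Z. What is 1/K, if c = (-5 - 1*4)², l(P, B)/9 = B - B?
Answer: 1/85 ≈ 0.011765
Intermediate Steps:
l(P, B) = 0 (l(P, B) = 9*(B - B) = 9*0 = 0)
V(Z) = -4 + Z
c = 81 (c = (-5 - 4)² = (-9)² = 81)
r(g) = 81
K = 85 (K = 81 - (-4 + 0) = 81 - 1*(-4) = 81 + 4 = 85)
1/K = 1/85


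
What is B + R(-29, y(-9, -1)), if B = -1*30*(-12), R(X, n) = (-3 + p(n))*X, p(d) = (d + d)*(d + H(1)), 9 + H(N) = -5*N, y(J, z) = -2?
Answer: -1409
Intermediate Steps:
H(N) = -9 - 5*N
p(d) = 2*d*(-14 + d) (p(d) = (d + d)*(d + (-9 - 5*1)) = (2*d)*(d + (-9 - 5)) = (2*d)*(d - 14) = (2*d)*(-14 + d) = 2*d*(-14 + d))
R(X, n) = X*(-3 + 2*n*(-14 + n)) (R(X, n) = (-3 + 2*n*(-14 + n))*X = X*(-3 + 2*n*(-14 + n)))
B = 360 (B = -30*(-12) = 360)
B + R(-29, y(-9, -1)) = 360 - 29*(-3 + 2*(-2)*(-14 - 2)) = 360 - 29*(-3 + 2*(-2)*(-16)) = 360 - 29*(-3 + 64) = 360 - 29*61 = 360 - 1769 = -1409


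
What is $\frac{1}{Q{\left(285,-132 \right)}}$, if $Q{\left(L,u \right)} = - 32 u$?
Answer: $\frac{1}{4224} \approx 0.00023674$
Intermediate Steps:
$\frac{1}{Q{\left(285,-132 \right)}} = \frac{1}{\left(-32\right) \left(-132\right)} = \frac{1}{4224}$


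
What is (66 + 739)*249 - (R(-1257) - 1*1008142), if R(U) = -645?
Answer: 1209232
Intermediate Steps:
(66 + 739)*249 - (R(-1257) - 1*1008142) = (66 + 739)*249 - (-645 - 1*1008142) = 805*249 - (-645 - 1008142) = 200445 - 1*(-1008787) = 200445 + 1008787 = 1209232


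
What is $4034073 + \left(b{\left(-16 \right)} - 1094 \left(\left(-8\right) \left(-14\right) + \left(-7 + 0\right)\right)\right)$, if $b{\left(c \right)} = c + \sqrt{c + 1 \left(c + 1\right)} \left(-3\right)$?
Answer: $3919187 - 3 i \sqrt{31} \approx 3.9192 \cdot 10^{6} - 16.703 i$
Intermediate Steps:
$b{\left(c \right)} = c - 3 \sqrt{1 + 2 c}$ ($b{\left(c \right)} = c + \sqrt{c + 1 \left(1 + c\right)} \left(-3\right) = c + \sqrt{c + \left(1 + c\right)} \left(-3\right) = c + \sqrt{1 + 2 c} \left(-3\right) = c - 3 \sqrt{1 + 2 c}$)
$4034073 + \left(b{\left(-16 \right)} - 1094 \left(\left(-8\right) \left(-14\right) + \left(-7 + 0\right)\right)\right) = 4034073 - \left(16 + 3 \sqrt{1 + 2 \left(-16\right)} + 1094 \left(\left(-8\right) \left(-14\right) + \left(-7 + 0\right)\right)\right) = 4034073 - \left(16 + 3 \sqrt{1 - 32} + 1094 \left(112 - 7\right)\right) = 4034073 - \left(114886 + 3 i \sqrt{31}\right) = 3919187 - 3 i \sqrt{31}$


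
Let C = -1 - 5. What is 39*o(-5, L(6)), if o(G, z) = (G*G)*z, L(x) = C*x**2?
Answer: -210600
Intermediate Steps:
C = -6
L(x) = -6*x**2
o(G, z) = z*G**2 (o(G, z) = G**2*z = z*G**2)
39*o(-5, L(6)) = 39*(-6*6**2*(-5)**2) = 39*(-6*36*25) = 39*(-216*25) = 39*(-5400) = -210600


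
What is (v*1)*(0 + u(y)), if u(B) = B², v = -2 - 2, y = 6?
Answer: -144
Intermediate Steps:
v = -4
(v*1)*(0 + u(y)) = (-4*1)*(0 + 6²) = -4*(0 + 36) = -4*36 = -144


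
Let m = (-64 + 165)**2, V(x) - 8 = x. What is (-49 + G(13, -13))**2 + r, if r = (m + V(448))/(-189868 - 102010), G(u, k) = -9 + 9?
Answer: 700788421/291878 ≈ 2401.0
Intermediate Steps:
V(x) = 8 + x
m = 10201 (m = 101**2 = 10201)
G(u, k) = 0
r = -10657/291878 (r = (10201 + (8 + 448))/(-189868 - 102010) = (10201 + 456)/(-291878) = 10657*(-1/291878) = -10657/291878 ≈ -0.036512)
(-49 + G(13, -13))**2 + r = (-49 + 0)**2 - 10657/291878 = (-49)**2 - 10657/291878 = 2401 - 10657/291878 = 700788421/291878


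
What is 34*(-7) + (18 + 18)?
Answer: -202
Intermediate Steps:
34*(-7) + (18 + 18) = -238 + 36 = -202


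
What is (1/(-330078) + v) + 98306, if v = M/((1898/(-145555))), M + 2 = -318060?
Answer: 7671359169537773/313244022 ≈ 2.4490e+7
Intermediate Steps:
M = -318062 (M = -2 - 318060 = -318062)
v = 23147757205/949 (v = -318062/(1898/(-145555)) = -318062/(1898*(-1/145555)) = -318062/(-1898/145555) = -318062*(-145555/1898) = 23147757205/949 ≈ 2.4392e+7)
(1/(-330078) + v) + 98306 = (1/(-330078) + 23147757205/949) + 98306 = (-1/330078 + 23147757205/949) + 98306 = 7640565402711041/313244022 + 98306 = 7671359169537773/313244022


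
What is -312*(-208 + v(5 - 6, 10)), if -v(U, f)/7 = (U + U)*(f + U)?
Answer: 25584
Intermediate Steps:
v(U, f) = -14*U*(U + f) (v(U, f) = -7*(U + U)*(f + U) = -7*2*U*(U + f) = -14*U*(U + f))
-312*(-208 + v(5 - 6, 10)) = -312*(-208 - 14*(5 - 6)*((5 - 6) + 10)) = -312*(-208 - 14*(-1)*(-1 + 10)) = -312*(-208 - 14*(-1)*9) = -312*(-208 + 126) = -312*(-82) = 25584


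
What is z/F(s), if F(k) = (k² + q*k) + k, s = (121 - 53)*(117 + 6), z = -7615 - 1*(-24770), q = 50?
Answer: 3431/14076612 ≈ 0.00024374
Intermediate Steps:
z = 17155 (z = -7615 + 24770 = 17155)
s = 8364 (s = 68*123 = 8364)
F(k) = k² + 51*k (F(k) = (k² + 50*k) + k = k² + 51*k)
z/F(s) = 17155/((8364*(51 + 8364))) = 17155/((8364*8415)) = 17155/70383060 = 17155*(1/70383060) = 3431/14076612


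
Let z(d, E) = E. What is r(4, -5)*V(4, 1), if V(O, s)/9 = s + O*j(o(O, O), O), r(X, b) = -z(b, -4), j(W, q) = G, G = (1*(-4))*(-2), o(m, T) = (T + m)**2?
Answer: 1188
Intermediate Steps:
G = 8 (G = -4*(-2) = 8)
j(W, q) = 8
r(X, b) = 4 (r(X, b) = -1*(-4) = 4)
V(O, s) = 9*s + 72*O (V(O, s) = 9*(s + O*8) = 9*(s + 8*O) = 9*s + 72*O)
r(4, -5)*V(4, 1) = 4*(9*1 + 72*4) = 4*(9 + 288) = 4*297 = 1188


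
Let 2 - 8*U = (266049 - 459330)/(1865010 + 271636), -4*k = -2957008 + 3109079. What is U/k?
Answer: -4466573/649843787732 ≈ -6.8733e-6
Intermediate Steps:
k = -152071/4 (k = -(-2957008 + 3109079)/4 = -1/4*152071 = -152071/4 ≈ -38018.)
U = 4466573/17093168 (U = 1/4 - (266049 - 459330)/(8*(1865010 + 271636)) = 1/4 - (-193281)/(8*2136646) = 1/4 - 1/8*(-193281/2136646) = 1/4 + 193281/17093168 = 4466573/17093168 ≈ 0.26131)
U/k = 4466573/(17093168*(-152071/4)) = (4466573/17093168)*(-4/152071) = -4466573/649843787732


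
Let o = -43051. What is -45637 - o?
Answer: -2586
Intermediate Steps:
-45637 - o = -45637 - 1*(-43051) = -45637 + 43051 = -2586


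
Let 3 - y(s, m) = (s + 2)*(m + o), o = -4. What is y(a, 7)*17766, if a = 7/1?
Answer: -426384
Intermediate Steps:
a = 7 (a = 7*1 = 7)
y(s, m) = 3 - (-4 + m)*(2 + s) (y(s, m) = 3 - (s + 2)*(m - 4) = 3 - (2 + s)*(-4 + m) = 3 - (-4 + m)*(2 + s))
y(a, 7)*17766 = (11 - 2*7 + 4*7 - 1*7*7)*17766 = (11 - 14 + 28 - 49)*17766 = -24*17766 = -426384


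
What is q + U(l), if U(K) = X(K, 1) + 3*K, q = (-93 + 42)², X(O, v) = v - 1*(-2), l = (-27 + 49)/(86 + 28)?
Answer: 49487/19 ≈ 2604.6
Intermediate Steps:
l = 11/57 (l = 22/114 = 22*(1/114) = 11/57 ≈ 0.19298)
X(O, v) = 2 + v (X(O, v) = v + 2 = 2 + v)
q = 2601 (q = (-51)² = 2601)
U(K) = 3 + 3*K (U(K) = (2 + 1) + 3*K = 3 + 3*K)
q + U(l) = 2601 + (3 + 3*(11/57)) = 2601 + (3 + 11/19) = 2601 + 68/19 = 49487/19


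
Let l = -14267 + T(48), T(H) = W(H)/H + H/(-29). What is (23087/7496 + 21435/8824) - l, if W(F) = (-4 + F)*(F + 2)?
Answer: 1279346876912/89915457 ≈ 14228.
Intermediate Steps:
W(F) = (-4 + F)*(2 + F)
T(H) = -H/29 + (-8 + H² - 2*H)/H (T(H) = (-8 + H² - 2*H)/H + H/(-29) = (-8 + H² - 2*H)/H + H*(-1/29) = (-8 + H² - 2*H)/H - H/29 = -H/29 + (-8 + H² - 2*H)/H)
l = -2474771/174 (l = -14267 + (-2 - 8/48 + (28/29)*48) = -14267 + (-2 - 8*1/48 + 1344/29) = -14267 + (-2 - ⅙ + 1344/29) = -14267 + 7687/174 = -2474771/174 ≈ -14223.)
(23087/7496 + 21435/8824) - l = (23087/7496 + 21435/8824) - 1*(-2474771/174) = (23087*(1/7496) + 21435*(1/8824)) + 2474771/174 = (23087/7496 + 21435/8824) + 2474771/174 = 11387389/2067022 + 2474771/174 = 1279346876912/89915457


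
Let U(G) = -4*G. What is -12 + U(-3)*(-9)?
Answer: -120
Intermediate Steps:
-12 + U(-3)*(-9) = -12 - 4*(-3)*(-9) = -12 + 12*(-9) = -12 - 108 = -120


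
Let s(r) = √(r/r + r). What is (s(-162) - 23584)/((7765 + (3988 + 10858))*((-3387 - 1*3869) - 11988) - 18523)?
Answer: 23584/435144607 - I*√161/435144607 ≈ 5.4198e-5 - 2.9159e-8*I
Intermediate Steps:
s(r) = √(1 + r)
(s(-162) - 23584)/((7765 + (3988 + 10858))*((-3387 - 1*3869) - 11988) - 18523) = (√(1 - 162) - 23584)/((7765 + (3988 + 10858))*((-3387 - 1*3869) - 11988) - 18523) = (√(-161) - 23584)/((7765 + 14846)*((-3387 - 3869) - 11988) - 18523) = (I*√161 - 23584)/(22611*(-7256 - 11988) - 18523) = (-23584 + I*√161)/(22611*(-19244) - 18523) = (-23584 + I*√161)/(-435126084 - 18523) = (-23584 + I*√161)/(-435144607) = (-23584 + I*√161)*(-1/435144607) = 23584/435144607 - I*√161/435144607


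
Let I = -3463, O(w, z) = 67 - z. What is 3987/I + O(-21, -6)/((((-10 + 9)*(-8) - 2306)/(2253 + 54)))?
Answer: -197456473/2652658 ≈ -74.437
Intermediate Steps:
3987/I + O(-21, -6)/((((-10 + 9)*(-8) - 2306)/(2253 + 54))) = 3987/(-3463) + (67 - 1*(-6))/((((-10 + 9)*(-8) - 2306)/(2253 + 54))) = 3987*(-1/3463) + (67 + 6)/(((-1*(-8) - 2306)/2307)) = -3987/3463 + 73/(((8 - 2306)*(1/2307))) = -3987/3463 + 73/((-2298*1/2307)) = -3987/3463 + 73/(-766/769) = -3987/3463 + 73*(-769/766) = -3987/3463 - 56137/766 = -197456473/2652658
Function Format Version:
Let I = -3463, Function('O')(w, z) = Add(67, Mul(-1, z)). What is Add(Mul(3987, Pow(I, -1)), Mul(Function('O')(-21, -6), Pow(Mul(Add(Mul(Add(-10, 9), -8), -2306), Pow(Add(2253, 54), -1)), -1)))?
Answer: Rational(-197456473, 2652658) ≈ -74.437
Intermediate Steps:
Add(Mul(3987, Pow(I, -1)), Mul(Function('O')(-21, -6), Pow(Mul(Add(Mul(Add(-10, 9), -8), -2306), Pow(Add(2253, 54), -1)), -1))) = Add(Mul(3987, Pow(-3463, -1)), Mul(Add(67, Mul(-1, -6)), Pow(Mul(Add(Mul(Add(-10, 9), -8), -2306), Pow(Add(2253, 54), -1)), -1))) = Add(Mul(3987, Rational(-1, 3463)), Mul(Add(67, 6), Pow(Mul(Add(Mul(-1, -8), -2306), Pow(2307, -1)), -1))) = Add(Rational(-3987, 3463), Mul(73, Pow(Mul(Add(8, -2306), Rational(1, 2307)), -1))) = Add(Rational(-3987, 3463), Mul(73, Pow(Mul(-2298, Rational(1, 2307)), -1))) = Add(Rational(-3987, 3463), Mul(73, Pow(Rational(-766, 769), -1))) = Add(Rational(-3987, 3463), Mul(73, Rational(-769, 766))) = Add(Rational(-3987, 3463), Rational(-56137, 766)) = Rational(-197456473, 2652658)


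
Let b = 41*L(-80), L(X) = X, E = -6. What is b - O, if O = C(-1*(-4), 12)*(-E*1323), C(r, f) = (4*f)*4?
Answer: -1527376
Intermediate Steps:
C(r, f) = 16*f
O = 1524096 (O = (16*12)*(-(-6)*1323) = 192*(-1*(-7938)) = 192*7938 = 1524096)
b = -3280 (b = 41*(-80) = -3280)
b - O = -3280 - 1*1524096 = -3280 - 1524096 = -1527376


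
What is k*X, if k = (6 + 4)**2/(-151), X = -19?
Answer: 1900/151 ≈ 12.583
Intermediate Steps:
k = -100/151 (k = 10**2*(-1/151) = 100*(-1/151) = -100/151 ≈ -0.66225)
k*X = -100/151*(-19) = 1900/151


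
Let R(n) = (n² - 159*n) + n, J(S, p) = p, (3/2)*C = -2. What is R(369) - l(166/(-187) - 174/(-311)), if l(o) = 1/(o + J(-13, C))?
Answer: 22570875699/289892 ≈ 77860.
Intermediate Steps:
C = -4/3 (C = (⅔)*(-2) = -4/3 ≈ -1.3333)
R(n) = n² - 158*n
l(o) = 1/(-4/3 + o) (l(o) = 1/(o - 4/3) = 1/(-4/3 + o))
R(369) - l(166/(-187) - 174/(-311)) = 369*(-158 + 369) - 3/(-4 + 3*(166/(-187) - 174/(-311))) = 369*211 - 3/(-4 + 3*(166*(-1/187) - 174*(-1/311))) = 77859 - 3/(-4 + 3*(-166/187 + 174/311)) = 77859 - 3/(-4 + 3*(-19088/58157)) = 77859 - 3/(-4 - 57264/58157) = 77859 - 3/(-289892/58157) = 77859 - 3*(-58157)/289892 = 77859 - 1*(-174471/289892) = 77859 + 174471/289892 = 22570875699/289892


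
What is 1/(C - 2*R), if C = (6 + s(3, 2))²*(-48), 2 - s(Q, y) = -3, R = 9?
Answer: -1/5826 ≈ -0.00017164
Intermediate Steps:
s(Q, y) = 5 (s(Q, y) = 2 - 1*(-3) = 2 + 3 = 5)
C = -5808 (C = (6 + 5)²*(-48) = 11²*(-48) = 121*(-48) = -5808)
1/(C - 2*R) = 1/(-5808 - 2*9) = 1/(-5808 - 18) = 1/(-5826) = -1/5826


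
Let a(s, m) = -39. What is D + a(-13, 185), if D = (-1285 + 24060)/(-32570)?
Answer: -258601/6514 ≈ -39.699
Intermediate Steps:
D = -4555/6514 (D = 22775*(-1/32570) = -4555/6514 ≈ -0.69926)
D + a(-13, 185) = -4555/6514 - 39 = -258601/6514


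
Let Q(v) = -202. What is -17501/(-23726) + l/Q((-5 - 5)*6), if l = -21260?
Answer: 253974981/2396326 ≈ 105.99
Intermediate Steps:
-17501/(-23726) + l/Q((-5 - 5)*6) = -17501/(-23726) - 21260/(-202) = -17501*(-1/23726) - 21260*(-1/202) = 17501/23726 + 10630/101 = 253974981/2396326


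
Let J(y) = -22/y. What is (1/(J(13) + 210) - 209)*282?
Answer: -79800219/1354 ≈ -58937.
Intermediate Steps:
(1/(J(13) + 210) - 209)*282 = (1/(-22/13 + 210) - 209)*282 = (1/(2708/13) - 209)*282 = (13/2708 - 209)*282 = -565959/2708*282 = -79800219/1354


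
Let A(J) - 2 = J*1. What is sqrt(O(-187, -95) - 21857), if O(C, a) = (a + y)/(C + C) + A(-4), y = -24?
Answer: I*sqrt(10579602)/22 ≈ 147.85*I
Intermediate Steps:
A(J) = 2 + J (A(J) = 2 + J*1 = 2 + J)
O(C, a) = -2 + (-24 + a)/(2*C) (O(C, a) = (a - 24)/(C + C) + (2 - 4) = (-24 + a)/((2*C)) - 2 = (-24 + a)*(1/(2*C)) - 2 = (-24 + a)/(2*C) - 2 = -2 + (-24 + a)/(2*C))
sqrt(O(-187, -95) - 21857) = sqrt((1/2)*(-24 - 95 - 4*(-187))/(-187) - 21857) = sqrt((1/2)*(-1/187)*(-24 - 95 + 748) - 21857) = sqrt((1/2)*(-1/187)*629 - 21857) = sqrt(-37/22 - 21857) = sqrt(-480891/22) = I*sqrt(10579602)/22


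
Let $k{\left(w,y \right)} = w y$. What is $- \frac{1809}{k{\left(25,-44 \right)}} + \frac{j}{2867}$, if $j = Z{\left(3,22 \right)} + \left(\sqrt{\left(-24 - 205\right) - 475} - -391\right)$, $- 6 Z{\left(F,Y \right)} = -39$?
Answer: $\frac{5623653}{3153700} + \frac{8 i \sqrt{11}}{2867} \approx 1.7832 + 0.0092546 i$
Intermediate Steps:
$Z{\left(F,Y \right)} = \frac{13}{2}$ ($Z{\left(F,Y \right)} = \left(- \frac{1}{6}\right) \left(-39\right) = \frac{13}{2}$)
$j = \frac{795}{2} + 8 i \sqrt{11}$ ($j = \frac{13}{2} + \left(\sqrt{\left(-24 - 205\right) - 475} - -391\right) = \frac{13}{2} + \left(\sqrt{-229 - 475} + 391\right) = \frac{13}{2} + \left(\sqrt{-704} + 391\right) = \frac{13}{2} + \left(8 i \sqrt{11} + 391\right) = \frac{13}{2} + \left(391 + 8 i \sqrt{11}\right) = \frac{795}{2} + 8 i \sqrt{11} \approx 397.5 + 26.533 i$)
$- \frac{1809}{k{\left(25,-44 \right)}} + \frac{j}{2867} = - \frac{1809}{25 \left(-44\right)} + \frac{\frac{795}{2} + 8 i \sqrt{11}}{2867} = - \frac{1809}{-1100} + \left(\frac{795}{2} + 8 i \sqrt{11}\right) \frac{1}{2867} = \left(-1809\right) \left(- \frac{1}{1100}\right) + \left(\frac{795}{5734} + \frac{8 i \sqrt{11}}{2867}\right) = \frac{1809}{1100} + \left(\frac{795}{5734} + \frac{8 i \sqrt{11}}{2867}\right) = \frac{5623653}{3153700} + \frac{8 i \sqrt{11}}{2867}$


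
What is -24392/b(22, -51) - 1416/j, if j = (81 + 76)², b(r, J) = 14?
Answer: -300629116/172543 ≈ -1742.3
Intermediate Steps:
j = 24649 (j = 157² = 24649)
-24392/b(22, -51) - 1416/j = -24392/14 - 1416/24649 = -24392*1/14 - 1416*1/24649 = -12196/7 - 1416/24649 = -300629116/172543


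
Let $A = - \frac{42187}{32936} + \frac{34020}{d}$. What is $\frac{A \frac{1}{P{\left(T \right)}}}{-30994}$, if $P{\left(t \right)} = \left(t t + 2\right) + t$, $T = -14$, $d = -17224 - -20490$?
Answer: $- \frac{21363043}{13335971368576} \approx -1.6019 \cdot 10^{-6}$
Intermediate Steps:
$d = 3266$ ($d = -17224 + 20490 = 3266$)
$P{\left(t \right)} = 2 + t + t^{2}$ ($P{\left(t \right)} = \left(t^{2} + 2\right) + t = \left(2 + t^{2}\right) + t = 2 + t + t^{2}$)
$A = \frac{21363043}{2338456}$ ($A = - \frac{42187}{32936} + \frac{34020}{3266} = \left(-42187\right) \frac{1}{32936} + 34020 \cdot \frac{1}{3266} = - \frac{42187}{32936} + \frac{17010}{1633} = \frac{21363043}{2338456} \approx 9.1355$)
$\frac{A \frac{1}{P{\left(T \right)}}}{-30994} = \frac{\frac{21363043}{2338456} \frac{1}{2 - 14 + \left(-14\right)^{2}}}{-30994} = \frac{21363043}{2338456 \left(2 - 14 + 196\right)} \left(- \frac{1}{30994}\right) = \frac{21363043}{2338456 \cdot 184} \left(- \frac{1}{30994}\right) = \frac{21363043}{2338456} \cdot \frac{1}{184} \left(- \frac{1}{30994}\right) = \frac{21363043}{430275904} \left(- \frac{1}{30994}\right) = - \frac{21363043}{13335971368576}$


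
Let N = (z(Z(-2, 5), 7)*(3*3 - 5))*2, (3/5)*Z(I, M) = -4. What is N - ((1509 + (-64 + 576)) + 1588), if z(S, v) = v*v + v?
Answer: -3161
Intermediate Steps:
Z(I, M) = -20/3 (Z(I, M) = (5/3)*(-4) = -20/3)
z(S, v) = v + v**2 (z(S, v) = v**2 + v = v + v**2)
N = 448 (N = ((7*(1 + 7))*(3*3 - 5))*2 = ((7*8)*(9 - 5))*2 = (56*4)*2 = 224*2 = 448)
N - ((1509 + (-64 + 576)) + 1588) = 448 - ((1509 + (-64 + 576)) + 1588) = 448 - ((1509 + 512) + 1588) = 448 - (2021 + 1588) = 448 - 1*3609 = 448 - 3609 = -3161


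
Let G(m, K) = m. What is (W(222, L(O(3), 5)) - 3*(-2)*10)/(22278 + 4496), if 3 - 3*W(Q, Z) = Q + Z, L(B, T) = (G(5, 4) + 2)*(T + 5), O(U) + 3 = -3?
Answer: -109/80322 ≈ -0.0013570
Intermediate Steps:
O(U) = -6 (O(U) = -3 - 3 = -6)
L(B, T) = 35 + 7*T (L(B, T) = (5 + 2)*(T + 5) = 7*(5 + T) = 35 + 7*T)
W(Q, Z) = 1 - Q/3 - Z/3 (W(Q, Z) = 1 - (Q + Z)/3 = 1 + (-Q/3 - Z/3) = 1 - Q/3 - Z/3)
(W(222, L(O(3), 5)) - 3*(-2)*10)/(22278 + 4496) = ((1 - ⅓*222 - (35 + 7*5)/3) - 3*(-2)*10)/(22278 + 4496) = ((1 - 74 - (35 + 35)/3) + 6*10)/26774 = ((1 - 74 - ⅓*70) + 60)*(1/26774) = ((1 - 74 - 70/3) + 60)*(1/26774) = (-289/3 + 60)*(1/26774) = -109/3*1/26774 = -109/80322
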